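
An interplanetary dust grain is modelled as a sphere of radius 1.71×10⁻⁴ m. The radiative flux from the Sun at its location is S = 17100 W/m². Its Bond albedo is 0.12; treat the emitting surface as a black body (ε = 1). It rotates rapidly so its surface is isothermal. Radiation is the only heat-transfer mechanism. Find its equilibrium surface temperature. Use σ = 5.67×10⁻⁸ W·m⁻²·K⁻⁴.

At equilibrium, absorbed power = emitted power.
Absorbing cross-section = πr² = 9.186×10⁻⁸ m²; emitting surface = 4πr² = 3.675×10⁻⁷ m² (ratio 4).
(1−a)S·A_cross = εσ·A_surf·T⁴  ⇒  T⁴ = (1−a)S/(4σ).
T⁴ = 0.880·17100/(4·5.67×10⁻⁸) = 6.635×10¹⁰ K⁴.
T = (6.635×10¹⁰)^(1/4).

T ≈ 508 K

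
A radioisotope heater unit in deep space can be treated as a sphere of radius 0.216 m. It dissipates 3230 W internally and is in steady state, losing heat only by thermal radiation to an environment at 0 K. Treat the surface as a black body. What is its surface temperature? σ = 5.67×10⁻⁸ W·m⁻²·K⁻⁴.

Steady state: internal power = radiated power, P = εσA T⁴.
Radiating area A = 4πr² = 0.5863 m².
T⁴ = P/(εσA) = 3230/(1.0·5.67×10⁻⁸·0.5863) = 9.716×10¹⁰ K⁴.
T = (9.716×10¹⁰)^(1/4).

T ≈ 558 K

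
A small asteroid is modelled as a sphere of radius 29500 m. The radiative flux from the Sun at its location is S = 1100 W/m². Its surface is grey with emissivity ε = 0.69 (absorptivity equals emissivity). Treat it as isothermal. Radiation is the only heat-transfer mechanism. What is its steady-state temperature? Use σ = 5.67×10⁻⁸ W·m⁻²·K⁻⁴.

At equilibrium, absorbed power = emitted power.
Absorbing cross-section = πr² = 2.734×10⁹ m²; emitting surface = 4πr² = 1.094×10¹⁰ m² (ratio 4).
εS·A_cross = εσ·A_surf·T⁴  ⇒  T⁴ = S/(4σ)   (ε cancels).
T⁴ = 1100/(4·5.67×10⁻⁸) = 4.850×10⁹ K⁴.
T = (4.850×10⁹)^(1/4).

T ≈ 264 K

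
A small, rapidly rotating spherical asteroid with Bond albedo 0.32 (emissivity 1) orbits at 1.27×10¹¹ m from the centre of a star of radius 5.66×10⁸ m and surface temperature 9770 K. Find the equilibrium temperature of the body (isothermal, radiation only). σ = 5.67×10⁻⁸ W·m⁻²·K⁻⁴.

The star's surface emits σT_*⁴; at distance d the flux is S = σT_*⁴(R_*/d)².
S = 5.67×10⁻⁸·(9770)⁴·(5.66×10⁸/1.27×10¹¹)² = 10260 W/m².
For an isothermal sphere T⁴ = (1−a)S/(4σ) = 3.076×10¹⁰ K⁴.

T ≈ 419 K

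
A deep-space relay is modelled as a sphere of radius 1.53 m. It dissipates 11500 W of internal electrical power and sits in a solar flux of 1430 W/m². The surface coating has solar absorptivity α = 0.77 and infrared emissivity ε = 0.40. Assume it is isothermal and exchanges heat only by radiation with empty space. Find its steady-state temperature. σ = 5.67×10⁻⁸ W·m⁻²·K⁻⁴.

At steady state, absorbed solar power + internal power = radiated power.
Absorbed: α·S·A_cross = 0.77·1430·7.354 = 8098 W (cross-section πr²).
Total input = 8098 + 11500 = 19600 W.
Radiated: εσ·A_surf·T⁴ with A_surf = 4πr² = 29.42 m².
T⁴ = 19600/(0.40·5.67×10⁻⁸·29.42) = 2.937×10¹⁰ K⁴.

T ≈ 414 K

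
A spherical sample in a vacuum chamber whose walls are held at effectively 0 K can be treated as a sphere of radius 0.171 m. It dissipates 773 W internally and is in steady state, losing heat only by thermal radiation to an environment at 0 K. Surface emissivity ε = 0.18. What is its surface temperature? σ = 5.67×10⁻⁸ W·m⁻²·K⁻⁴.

Steady state: internal power = radiated power, P = εσA T⁴.
Radiating area A = 4πr² = 0.3675 m².
T⁴ = P/(εσA) = 773/(0.18·5.67×10⁻⁸·0.3675) = 2.061×10¹¹ K⁴.
T = (2.061×10¹¹)^(1/4).

T ≈ 674 K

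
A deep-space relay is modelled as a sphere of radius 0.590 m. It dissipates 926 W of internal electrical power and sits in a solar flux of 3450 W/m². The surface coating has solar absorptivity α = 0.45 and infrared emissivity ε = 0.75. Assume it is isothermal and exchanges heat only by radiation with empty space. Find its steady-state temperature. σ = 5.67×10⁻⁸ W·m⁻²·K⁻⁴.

T ≈ 345 K

At steady state, absorbed solar power + internal power = radiated power.
Absorbed: α·S·A_cross = 0.45·3450·1.094 = 1698 W (cross-section πr²).
Total input = 1698 + 926 = 2624 W.
Radiated: εσ·A_surf·T⁴ with A_surf = 4πr² = 4.374 m².
T⁴ = 2624/(0.75·5.67×10⁻⁸·4.374) = 1.410×10¹⁰ K⁴.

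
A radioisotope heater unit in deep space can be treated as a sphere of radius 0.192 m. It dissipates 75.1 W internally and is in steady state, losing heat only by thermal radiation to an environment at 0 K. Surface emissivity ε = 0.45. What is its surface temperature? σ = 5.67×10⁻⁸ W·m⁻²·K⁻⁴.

Steady state: internal power = radiated power, P = εσA T⁴.
Radiating area A = 4πr² = 0.4632 m².
T⁴ = P/(εσA) = 75.1/(0.45·5.67×10⁻⁸·0.4632) = 6.354×10⁹ K⁴.
T = (6.354×10⁹)^(1/4).

T ≈ 282 K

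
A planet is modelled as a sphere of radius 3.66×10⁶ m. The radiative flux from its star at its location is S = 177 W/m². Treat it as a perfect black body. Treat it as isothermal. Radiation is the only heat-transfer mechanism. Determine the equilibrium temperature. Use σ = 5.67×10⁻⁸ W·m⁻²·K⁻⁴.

At equilibrium, absorbed power = emitted power.
Absorbing cross-section = πr² = 4.208×10¹³ m²; emitting surface = 4πr² = 1.683×10¹⁴ m² (ratio 4).
S·A_cross = εσ·A_surf·T⁴  ⇒  T⁴ = S/(4σ).
T⁴ = 1.00·177/(4·5.67×10⁻⁸) = 7.804×10⁸ K⁴.
T = (7.804×10⁸)^(1/4).

T ≈ 167 K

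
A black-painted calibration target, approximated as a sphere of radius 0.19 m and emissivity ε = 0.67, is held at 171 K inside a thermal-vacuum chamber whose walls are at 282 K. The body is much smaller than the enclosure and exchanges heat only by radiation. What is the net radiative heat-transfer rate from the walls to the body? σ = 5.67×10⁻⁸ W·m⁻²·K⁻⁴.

P_net ≈ 94.3 W

For a small grey body in a large enclosure: P_net = εσA(T_body⁴ − T_wall⁴).
A = 4πr² = 0.4536 m²; T_body⁴ − T_wall⁴ = 8.550×10⁸ − 6.324×10⁹ = -5.469×10⁹ K⁴.
|P_net| = 0.67·5.67×10⁻⁸·0.4536·5.469×10⁹.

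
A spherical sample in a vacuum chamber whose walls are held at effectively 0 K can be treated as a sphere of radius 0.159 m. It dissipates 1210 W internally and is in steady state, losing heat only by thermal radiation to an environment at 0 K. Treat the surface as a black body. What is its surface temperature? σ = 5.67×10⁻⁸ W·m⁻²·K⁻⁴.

T ≈ 509 K

Steady state: internal power = radiated power, P = εσA T⁴.
Radiating area A = 4πr² = 0.3177 m².
T⁴ = P/(εσA) = 1210/(1.0·5.67×10⁻⁸·0.3177) = 6.717×10¹⁰ K⁴.
T = (6.717×10¹⁰)^(1/4).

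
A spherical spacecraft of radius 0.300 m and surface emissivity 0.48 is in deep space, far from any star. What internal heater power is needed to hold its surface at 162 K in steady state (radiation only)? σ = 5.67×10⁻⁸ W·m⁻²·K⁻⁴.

P = εσ·4πr²·T⁴.
4πr² = 1.131 m²; T⁴ = 6.887×10⁸ K⁴.
P = 0.48·5.67×10⁻⁸·1.131·6.887×10⁸.

P ≈ 21.2 W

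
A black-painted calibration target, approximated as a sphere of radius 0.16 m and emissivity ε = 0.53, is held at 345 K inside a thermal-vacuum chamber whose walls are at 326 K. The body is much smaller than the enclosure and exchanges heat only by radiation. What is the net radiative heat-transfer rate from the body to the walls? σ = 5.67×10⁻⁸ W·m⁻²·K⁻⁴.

P_net ≈ 27.8 W

For a small grey body in a large enclosure: P_net = εσA(T_body⁴ − T_wall⁴).
A = 4πr² = 0.3217 m²; T_body⁴ − T_wall⁴ = 1.417×10¹⁰ − 1.129×10¹⁰ = 2.872×10⁹ K⁴.
|P_net| = 0.53·5.67×10⁻⁸·0.3217·2.872×10⁹.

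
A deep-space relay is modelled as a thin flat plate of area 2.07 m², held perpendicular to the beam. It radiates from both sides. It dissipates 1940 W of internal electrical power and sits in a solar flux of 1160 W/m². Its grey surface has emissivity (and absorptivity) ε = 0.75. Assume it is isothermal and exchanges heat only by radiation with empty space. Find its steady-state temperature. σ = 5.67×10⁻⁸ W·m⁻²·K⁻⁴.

T ≈ 382 K

At steady state, absorbed solar power + internal power = radiated power.
Absorbed: α·S·A_cross = 0.75·1160·2.070 = 1801 W (cross-section A).
Total input = 1801 + 1940 = 3741 W.
Radiated: εσ·A_surf·T⁴ with A_surf = 2A = 4.140 m².
T⁴ = 3741/(0.75·5.67×10⁻⁸·4.140) = 2.125×10¹⁰ K⁴.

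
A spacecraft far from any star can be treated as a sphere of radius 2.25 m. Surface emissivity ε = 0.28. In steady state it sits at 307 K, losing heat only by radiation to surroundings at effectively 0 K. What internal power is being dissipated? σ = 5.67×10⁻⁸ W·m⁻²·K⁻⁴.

Steady state: P = εσA T⁴.
A = 4πr² = 63.62 m²; T⁴ = (307)⁴ = 8.883×10⁹ K⁴.
P = 0.28 × 5.67×10⁻⁸ × 63.62 × 8.883×10⁹.

P ≈ 8970 W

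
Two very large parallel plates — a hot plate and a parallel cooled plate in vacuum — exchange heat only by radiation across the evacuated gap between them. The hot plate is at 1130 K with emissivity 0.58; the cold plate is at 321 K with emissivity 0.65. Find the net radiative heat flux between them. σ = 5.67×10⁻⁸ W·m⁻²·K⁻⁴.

For two infinite grey parallel plates, q = σ(T₁⁴ − T₂⁴)/(1/ε₁ + 1/ε₂ − 1).
T₁⁴ − T₂⁴ = 1.630×10¹² − 1.062×10¹⁰ = 1.620×10¹² K⁴.
1/ε₁ + 1/ε₂ − 1 = 1.724 + 1.538 − 1 = 2.263.
q = 5.67×10⁻⁸ × 1.620×10¹² / 2.263.

q ≈ 40600 W/m²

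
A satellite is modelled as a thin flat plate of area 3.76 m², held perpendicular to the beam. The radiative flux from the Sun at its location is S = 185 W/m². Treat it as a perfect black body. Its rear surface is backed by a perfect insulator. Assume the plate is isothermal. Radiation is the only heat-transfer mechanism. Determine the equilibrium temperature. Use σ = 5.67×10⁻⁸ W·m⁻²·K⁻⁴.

At equilibrium, absorbed power = emitted power.
Absorbing cross-section = A = 3.760 m²; emitting surface = A = 3.760 m² (ratio 1).
S·A_cross = εσ·A_surf·T⁴  ⇒  T⁴ = S/(1σ).
T⁴ = 1.00·185/(1·5.67×10⁻⁸) = 3.263×10⁹ K⁴.
T = (3.263×10⁹)^(1/4).

T ≈ 239 K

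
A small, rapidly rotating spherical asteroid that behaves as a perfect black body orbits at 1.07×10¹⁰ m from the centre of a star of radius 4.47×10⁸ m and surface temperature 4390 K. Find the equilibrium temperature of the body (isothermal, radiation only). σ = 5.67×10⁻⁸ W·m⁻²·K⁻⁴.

The star's surface emits σT_*⁴; at distance d the flux is S = σT_*⁴(R_*/d)².
S = 5.67×10⁻⁸·(4390)⁴·(4.47×10⁸/1.07×10¹⁰)² = 36750 W/m².
For an isothermal sphere T⁴ = (1−a)S/(4σ) = 1.620×10¹¹ K⁴.

T ≈ 634 K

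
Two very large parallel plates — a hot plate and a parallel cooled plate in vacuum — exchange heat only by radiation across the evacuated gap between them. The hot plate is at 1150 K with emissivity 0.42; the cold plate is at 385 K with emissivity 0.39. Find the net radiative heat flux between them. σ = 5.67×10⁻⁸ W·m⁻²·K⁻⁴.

For two infinite grey parallel plates, q = σ(T₁⁴ − T₂⁴)/(1/ε₁ + 1/ε₂ − 1).
T₁⁴ − T₂⁴ = 1.749×10¹² − 2.197×10¹⁰ = 1.727×10¹² K⁴.
1/ε₁ + 1/ε₂ − 1 = 2.381 + 2.564 − 1 = 3.945.
q = 5.67×10⁻⁸ × 1.727×10¹² / 3.945.

q ≈ 24800 W/m²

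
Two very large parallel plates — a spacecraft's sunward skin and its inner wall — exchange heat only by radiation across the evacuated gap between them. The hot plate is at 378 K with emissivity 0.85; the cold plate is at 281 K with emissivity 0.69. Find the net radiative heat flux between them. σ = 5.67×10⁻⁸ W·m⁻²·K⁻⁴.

q ≈ 495 W/m²

For two infinite grey parallel plates, q = σ(T₁⁴ − T₂⁴)/(1/ε₁ + 1/ε₂ − 1).
T₁⁴ − T₂⁴ = 2.042×10¹⁰ − 6.235×10⁹ = 1.418×10¹⁰ K⁴.
1/ε₁ + 1/ε₂ − 1 = 1.176 + 1.449 − 1 = 1.626.
q = 5.67×10⁻⁸ × 1.418×10¹⁰ / 1.626.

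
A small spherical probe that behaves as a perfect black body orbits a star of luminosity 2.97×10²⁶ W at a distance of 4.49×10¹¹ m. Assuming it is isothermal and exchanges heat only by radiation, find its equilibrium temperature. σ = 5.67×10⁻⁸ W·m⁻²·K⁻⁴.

T ≈ 151 K

First find the stellar flux at distance d: S = L/(4πd²) = 2.97×10²⁶/(4π·(4.49×10¹¹)²) = 117.2 W/m².
For an isothermal sphere, absorbed (1−a)S·πr² = emitted σ·4πr²·T⁴, so T⁴ = (1−a)S/(4σ).
T⁴ = 1.00·117.2/(4·5.67×10⁻⁸) = 5.169×10⁸ K⁴.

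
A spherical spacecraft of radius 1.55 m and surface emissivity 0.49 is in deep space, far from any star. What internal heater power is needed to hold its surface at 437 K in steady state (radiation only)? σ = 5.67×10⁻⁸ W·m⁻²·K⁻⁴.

P ≈ 30600 W

P = εσ·4πr²·T⁴.
4πr² = 30.19 m²; T⁴ = 3.647×10¹⁰ K⁴.
P = 0.49·5.67×10⁻⁸·30.19·3.647×10¹⁰.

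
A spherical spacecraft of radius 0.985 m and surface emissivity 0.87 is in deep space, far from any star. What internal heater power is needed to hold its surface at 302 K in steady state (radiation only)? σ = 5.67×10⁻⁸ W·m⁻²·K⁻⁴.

P = εσ·4πr²·T⁴.
4πr² = 12.19 m²; T⁴ = 8.318×10⁹ K⁴.
P = 0.87·5.67×10⁻⁸·12.19·8.318×10⁹.

P ≈ 5000 W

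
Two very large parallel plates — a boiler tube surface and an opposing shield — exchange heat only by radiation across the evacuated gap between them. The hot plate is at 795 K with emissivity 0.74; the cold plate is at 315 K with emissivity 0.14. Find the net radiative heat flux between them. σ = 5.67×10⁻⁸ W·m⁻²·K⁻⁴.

For two infinite grey parallel plates, q = σ(T₁⁴ − T₂⁴)/(1/ε₁ + 1/ε₂ − 1).
T₁⁴ − T₂⁴ = 3.995×10¹¹ − 9.846×10⁹ = 3.896×10¹¹ K⁴.
1/ε₁ + 1/ε₂ − 1 = 1.351 + 7.143 − 1 = 7.494.
q = 5.67×10⁻⁸ × 3.896×10¹¹ / 7.494.

q ≈ 2950 W/m²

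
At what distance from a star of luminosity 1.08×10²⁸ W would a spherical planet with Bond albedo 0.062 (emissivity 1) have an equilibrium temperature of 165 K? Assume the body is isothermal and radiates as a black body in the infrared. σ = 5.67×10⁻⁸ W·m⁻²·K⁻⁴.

d ≈ 2.19×10¹² m

For an isothermal black-emitting sphere, (1−a)S·πr² = σ·4πr²·T⁴ ⇒ S = 4σT⁴/(1−a).
S = 4·5.67×10⁻⁸·(165)⁴/0.938 = 179.2 W/m².
Flux falls as S = L/(4πd²), so d = √(L/(4πS)) = √(1.08×10²⁸/(4π·179.2)).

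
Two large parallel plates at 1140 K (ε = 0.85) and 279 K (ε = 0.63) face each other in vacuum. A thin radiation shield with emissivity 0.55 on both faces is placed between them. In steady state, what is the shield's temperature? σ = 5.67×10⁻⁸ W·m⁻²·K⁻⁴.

T_s ≈ 981 K

In steady state the net flux on the hot side equals that on the cold side.
σ(T₁⁴−T_s⁴)/D₁ = σ(T_s⁴−T₂⁴)/D₂, with D₁ = 1/ε₁+1/ε_s−1 = 1.995, D₂ = 1/ε_s+1/ε₂−1 = 2.405.
Solve for T_s⁴: T_s⁴ = (D₂·T₁⁴ + D₁·T₂⁴)/(D₁+D₂) = 9.261×10¹¹ K⁴.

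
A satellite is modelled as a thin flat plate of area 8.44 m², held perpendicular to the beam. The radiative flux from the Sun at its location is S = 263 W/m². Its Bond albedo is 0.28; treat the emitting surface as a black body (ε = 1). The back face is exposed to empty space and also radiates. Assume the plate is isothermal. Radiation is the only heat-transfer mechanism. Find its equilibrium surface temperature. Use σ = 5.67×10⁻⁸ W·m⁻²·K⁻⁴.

T ≈ 202 K

At equilibrium, absorbed power = emitted power.
Absorbing cross-section = A = 8.440 m²; emitting surface = 2A = 16.88 m² (ratio 2).
(1−a)S·A_cross = εσ·A_surf·T⁴  ⇒  T⁴ = (1−a)S/(2σ).
T⁴ = 0.720·263/(2·5.67×10⁻⁸) = 1.670×10⁹ K⁴.
T = (1.670×10⁹)^(1/4).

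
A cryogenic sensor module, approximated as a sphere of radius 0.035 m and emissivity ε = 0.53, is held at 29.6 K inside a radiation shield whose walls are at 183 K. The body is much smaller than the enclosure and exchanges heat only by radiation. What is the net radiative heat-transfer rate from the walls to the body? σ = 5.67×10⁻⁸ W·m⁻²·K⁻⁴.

P_net ≈ 0.518 W

For a small grey body in a large enclosure: P_net = εσA(T_body⁴ − T_wall⁴).
A = 4πr² = 0.01539 m²; T_body⁴ − T_wall⁴ = 7.677×10⁵ − 1.122×10⁹ = -1.121×10⁹ K⁴.
|P_net| = 0.53·5.67×10⁻⁸·0.01539·1.121×10⁹.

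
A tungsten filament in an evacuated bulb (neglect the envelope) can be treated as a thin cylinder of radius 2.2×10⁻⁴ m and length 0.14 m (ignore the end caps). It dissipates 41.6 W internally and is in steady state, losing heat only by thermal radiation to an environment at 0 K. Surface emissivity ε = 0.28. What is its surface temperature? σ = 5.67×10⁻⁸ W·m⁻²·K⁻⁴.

Steady state: internal power = radiated power, P = εσA T⁴.
Radiating area A = 2πrL = 1.935×10⁻⁴ m².
T⁴ = P/(εσA) = 41.6/(0.28·5.67×10⁻⁸·1.935×10⁻⁴) = 1.354×10¹³ K⁴.
T = (1.354×10¹³)^(1/4).

T ≈ 1920 K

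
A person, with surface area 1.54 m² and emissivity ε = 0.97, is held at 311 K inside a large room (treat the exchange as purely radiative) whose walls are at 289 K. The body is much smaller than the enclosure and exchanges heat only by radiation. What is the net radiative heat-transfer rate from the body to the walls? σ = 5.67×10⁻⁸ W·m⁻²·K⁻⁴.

P_net ≈ 202 W

For a small grey body in a large enclosure: P_net = εσA(T_body⁴ − T_wall⁴).
A = 1.54 m²; T_body⁴ − T_wall⁴ = 9.355×10⁹ − 6.976×10⁹ = 2.379×10⁹ K⁴.
|P_net| = 0.97·5.67×10⁻⁸·1.540·2.379×10⁹.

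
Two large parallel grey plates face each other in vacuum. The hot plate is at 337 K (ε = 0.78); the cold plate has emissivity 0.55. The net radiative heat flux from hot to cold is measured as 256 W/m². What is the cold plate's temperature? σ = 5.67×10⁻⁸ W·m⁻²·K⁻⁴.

T₂ ≈ 242 K

q = σ(T₁⁴ − T₂⁴)/(1/ε₁ + 1/ε₂ − 1); denominator = 2.100.
T₂⁴ = T₁⁴ − q·(1/ε₁+1/ε₂−1)/σ = 1.290×10¹⁰ − 256·2.100/5.67×10⁻⁸
    = 3.415×10⁹ K⁴.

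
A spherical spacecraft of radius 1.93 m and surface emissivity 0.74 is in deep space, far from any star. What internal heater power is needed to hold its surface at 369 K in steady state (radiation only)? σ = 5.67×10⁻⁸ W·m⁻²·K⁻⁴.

P = εσ·4πr²·T⁴.
4πr² = 46.81 m²; T⁴ = 1.854×10¹⁰ K⁴.
P = 0.74·5.67×10⁻⁸·46.81·1.854×10¹⁰.

P ≈ 36400 W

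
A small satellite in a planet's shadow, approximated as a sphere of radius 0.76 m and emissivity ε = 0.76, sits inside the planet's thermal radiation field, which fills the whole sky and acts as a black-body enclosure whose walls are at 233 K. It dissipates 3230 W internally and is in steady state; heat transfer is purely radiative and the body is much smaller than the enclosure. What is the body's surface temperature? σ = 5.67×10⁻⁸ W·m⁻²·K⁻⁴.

T ≈ 339 K

For a small grey body in a large enclosure, net radiated power = εσA(T⁴ − T_w⁴).
Steady state: P = εσA(T⁴ − T_w⁴) with A = 4πr² = 7.258 m².
T⁴ = P/(εσA) + T_w⁴ = 3230/(0.76·5.67×10⁻⁸·7.258) + (233)⁴
    = 1.033×10¹⁰ + 2.947×10⁹ = 1.327×10¹⁰ K⁴.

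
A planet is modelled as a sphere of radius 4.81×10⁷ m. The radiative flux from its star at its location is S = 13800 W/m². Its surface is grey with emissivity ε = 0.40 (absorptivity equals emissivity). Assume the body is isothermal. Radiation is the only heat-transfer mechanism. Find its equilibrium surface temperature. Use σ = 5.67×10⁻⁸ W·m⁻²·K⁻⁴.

T ≈ 497 K

At equilibrium, absorbed power = emitted power.
Absorbing cross-section = πr² = 7.268×10¹⁵ m²; emitting surface = 4πr² = 2.907×10¹⁶ m² (ratio 4).
εS·A_cross = εσ·A_surf·T⁴  ⇒  T⁴ = S/(4σ)   (ε cancels).
T⁴ = 13800/(4·5.67×10⁻⁸) = 6.085×10¹⁰ K⁴.
T = (6.085×10¹⁰)^(1/4).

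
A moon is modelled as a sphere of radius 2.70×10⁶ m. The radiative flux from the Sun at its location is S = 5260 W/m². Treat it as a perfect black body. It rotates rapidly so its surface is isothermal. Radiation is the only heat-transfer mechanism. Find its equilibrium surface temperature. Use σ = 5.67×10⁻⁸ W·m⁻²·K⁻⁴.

T ≈ 390 K

At equilibrium, absorbed power = emitted power.
Absorbing cross-section = πr² = 2.290×10¹³ m²; emitting surface = 4πr² = 9.161×10¹³ m² (ratio 4).
S·A_cross = εσ·A_surf·T⁴  ⇒  T⁴ = S/(4σ).
T⁴ = 1.00·5260/(4·5.67×10⁻⁸) = 2.319×10¹⁰ K⁴.
T = (2.319×10¹⁰)^(1/4).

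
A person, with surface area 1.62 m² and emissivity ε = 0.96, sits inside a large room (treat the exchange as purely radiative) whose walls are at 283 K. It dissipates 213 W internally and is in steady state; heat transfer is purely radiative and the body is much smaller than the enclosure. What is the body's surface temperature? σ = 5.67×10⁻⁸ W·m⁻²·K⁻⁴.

For a small grey body in a large enclosure, net radiated power = εσA(T⁴ − T_w⁴).
Steady state: P = εσA(T⁴ − T_w⁴) with A = 1.62 m².
T⁴ = P/(εσA) + T_w⁴ = 213/(0.96·5.67×10⁻⁸·1.620) + (283)⁴
    = 2.416×10⁹ + 6.414×10⁹ = 8.830×10⁹ K⁴.

T ≈ 307 K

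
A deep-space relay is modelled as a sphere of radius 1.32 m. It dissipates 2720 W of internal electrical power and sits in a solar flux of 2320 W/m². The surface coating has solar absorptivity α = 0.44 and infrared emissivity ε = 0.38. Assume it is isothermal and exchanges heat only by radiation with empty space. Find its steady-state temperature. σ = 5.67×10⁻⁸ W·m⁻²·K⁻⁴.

At steady state, absorbed solar power + internal power = radiated power.
Absorbed: α·S·A_cross = 0.44·2320·5.474 = 5588 W (cross-section πr²).
Total input = 5588 + 2720 = 8308 W.
Radiated: εσ·A_surf·T⁴ with A_surf = 4πr² = 21.90 m².
T⁴ = 8308/(0.38·5.67×10⁻⁸·21.90) = 1.761×10¹⁰ K⁴.

T ≈ 364 K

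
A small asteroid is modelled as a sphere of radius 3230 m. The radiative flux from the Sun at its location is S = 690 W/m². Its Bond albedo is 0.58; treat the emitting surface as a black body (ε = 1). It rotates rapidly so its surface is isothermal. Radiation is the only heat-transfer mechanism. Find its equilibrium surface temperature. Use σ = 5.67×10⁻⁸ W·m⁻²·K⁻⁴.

T ≈ 189 K

At equilibrium, absorbed power = emitted power.
Absorbing cross-section = πr² = 3.278×10⁷ m²; emitting surface = 4πr² = 1.311×10⁸ m² (ratio 4).
(1−a)S·A_cross = εσ·A_surf·T⁴  ⇒  T⁴ = (1−a)S/(4σ).
T⁴ = 0.420·690/(4·5.67×10⁻⁸) = 1.278×10⁹ K⁴.
T = (1.278×10⁹)^(1/4).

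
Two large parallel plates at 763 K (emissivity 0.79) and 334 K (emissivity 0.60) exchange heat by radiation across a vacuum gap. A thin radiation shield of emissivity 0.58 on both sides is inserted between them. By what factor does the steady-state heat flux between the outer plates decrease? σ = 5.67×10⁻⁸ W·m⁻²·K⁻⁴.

factor ≈ 2.27

Without shield: q₀ = σΔ(T⁴)/(1/ε₁+1/ε₂−1) with denominator 1.932.
With shield the two gaps are in series; the resistances add: (1/ε₁+1/ε_s−1)+(1/ε_s+1/ε₂−1) = 1.990+2.391 = 4.381.
Heat-flux ratio q₀/q = 4.381/1.932.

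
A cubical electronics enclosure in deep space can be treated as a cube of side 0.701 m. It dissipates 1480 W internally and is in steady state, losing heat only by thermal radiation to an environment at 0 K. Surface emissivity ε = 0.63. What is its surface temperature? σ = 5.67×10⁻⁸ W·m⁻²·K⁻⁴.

T ≈ 344 K

Steady state: internal power = radiated power, P = εσA T⁴.
Radiating area A = 6L² = 2.948 m².
T⁴ = P/(εσA) = 1480/(0.63·5.67×10⁻⁸·2.948) = 1.405×10¹⁰ K⁴.
T = (1.405×10¹⁰)^(1/4).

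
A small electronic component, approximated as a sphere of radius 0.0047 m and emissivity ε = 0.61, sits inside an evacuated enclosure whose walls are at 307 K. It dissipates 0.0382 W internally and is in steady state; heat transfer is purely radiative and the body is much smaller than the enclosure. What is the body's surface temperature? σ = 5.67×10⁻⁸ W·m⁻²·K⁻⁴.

T ≈ 337 K

For a small grey body in a large enclosure, net radiated power = εσA(T⁴ − T_w⁴).
Steady state: P = εσA(T⁴ − T_w⁴) with A = 4πr² = 2.776×10⁻⁴ m².
T⁴ = P/(εσA) + T_w⁴ = 0.0382/(0.61·5.67×10⁻⁸·2.776×10⁻⁴) + (307)⁴
    = 3.979×10⁹ + 8.883×10⁹ = 1.286×10¹⁰ K⁴.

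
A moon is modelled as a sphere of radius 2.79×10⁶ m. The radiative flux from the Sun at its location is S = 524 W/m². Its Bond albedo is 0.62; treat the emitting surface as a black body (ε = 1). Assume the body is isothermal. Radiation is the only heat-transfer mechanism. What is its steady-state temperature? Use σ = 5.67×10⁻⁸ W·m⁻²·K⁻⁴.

At equilibrium, absorbed power = emitted power.
Absorbing cross-section = πr² = 2.445×10¹³ m²; emitting surface = 4πr² = 9.782×10¹³ m² (ratio 4).
(1−a)S·A_cross = εσ·A_surf·T⁴  ⇒  T⁴ = (1−a)S/(4σ).
T⁴ = 0.380·524/(4·5.67×10⁻⁸) = 8.780×10⁸ K⁴.
T = (8.780×10⁸)^(1/4).

T ≈ 172 K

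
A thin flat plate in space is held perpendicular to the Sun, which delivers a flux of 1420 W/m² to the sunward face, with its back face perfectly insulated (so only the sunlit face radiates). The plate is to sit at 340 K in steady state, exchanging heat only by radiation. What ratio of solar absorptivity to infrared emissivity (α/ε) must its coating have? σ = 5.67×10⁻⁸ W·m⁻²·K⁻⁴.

Balance: αS·A = εσ·1A·T⁴ ⇒ α/ε = σT⁴/S.
α/ε = 5.67×10⁻⁸·(340)⁴/1420 = 5.67×10⁻⁸·1.336×10¹⁰/1420.

α/ε ≈ 0.534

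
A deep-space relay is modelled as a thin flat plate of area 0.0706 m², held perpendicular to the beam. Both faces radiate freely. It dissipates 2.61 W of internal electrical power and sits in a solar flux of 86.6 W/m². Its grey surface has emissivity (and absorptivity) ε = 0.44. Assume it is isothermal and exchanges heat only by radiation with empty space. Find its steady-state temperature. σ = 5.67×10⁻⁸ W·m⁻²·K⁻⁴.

At steady state, absorbed solar power + internal power = radiated power.
Absorbed: α·S·A_cross = 0.44·86.6·0.07060 = 2.690 W (cross-section A).
Total input = 2.690 + 2.61 = 5.300 W.
Radiated: εσ·A_surf·T⁴ with A_surf = 2A = 0.1412 m².
T⁴ = 5.300/(0.44·5.67×10⁻⁸·0.1412) = 1.505×10⁹ K⁴.

T ≈ 197 K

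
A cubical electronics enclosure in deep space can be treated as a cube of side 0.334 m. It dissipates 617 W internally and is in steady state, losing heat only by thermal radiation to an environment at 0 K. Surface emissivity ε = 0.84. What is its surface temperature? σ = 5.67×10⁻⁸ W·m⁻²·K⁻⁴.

T ≈ 373 K

Steady state: internal power = radiated power, P = εσA T⁴.
Radiating area A = 6L² = 0.6693 m².
T⁴ = P/(εσA) = 617/(0.84·5.67×10⁻⁸·0.6693) = 1.935×10¹⁰ K⁴.
T = (1.935×10¹⁰)^(1/4).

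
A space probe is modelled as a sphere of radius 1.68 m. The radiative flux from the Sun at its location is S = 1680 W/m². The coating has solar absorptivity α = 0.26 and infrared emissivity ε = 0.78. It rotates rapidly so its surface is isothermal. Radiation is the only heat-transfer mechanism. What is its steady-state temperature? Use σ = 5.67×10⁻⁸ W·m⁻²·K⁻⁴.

At equilibrium, absorbed power = emitted power.
Absorbing cross-section = πr² = 8.867 m²; emitting surface = 4πr² = 35.47 m² (ratio 4).
αS·A_cross = εσ·A_surf·T⁴  ⇒  T⁴ = αS/(ε·4σ).
T⁴ = 0.260·1680/(0.78·4·5.67×10⁻⁸) = 2.469×10⁹ K⁴.
T = (2.469×10⁹)^(1/4).

T ≈ 223 K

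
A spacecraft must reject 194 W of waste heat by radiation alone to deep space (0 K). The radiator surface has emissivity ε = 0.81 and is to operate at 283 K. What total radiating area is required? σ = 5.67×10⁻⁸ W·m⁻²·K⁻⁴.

P = εσA T⁴ ⇒ A = P/(εσT⁴).
T⁴ = 6.414×10⁹ K⁴.
A = 194/(0.81 × 5.67×10⁻⁸ × 6.414×10⁹).

A ≈ 0.659 m²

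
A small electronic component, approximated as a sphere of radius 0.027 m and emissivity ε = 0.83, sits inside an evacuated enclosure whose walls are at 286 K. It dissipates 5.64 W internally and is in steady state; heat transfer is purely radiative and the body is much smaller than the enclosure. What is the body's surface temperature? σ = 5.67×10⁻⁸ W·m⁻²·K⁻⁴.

For a small grey body in a large enclosure, net radiated power = εσA(T⁴ − T_w⁴).
Steady state: P = εσA(T⁴ − T_w⁴) with A = 4πr² = 0.009161 m².
T⁴ = P/(εσA) + T_w⁴ = 5.64/(0.83·5.67×10⁻⁸·0.009161) + (286)⁴
    = 1.308×10¹⁰ + 6.691×10⁹ = 1.977×10¹⁰ K⁴.

T ≈ 375 K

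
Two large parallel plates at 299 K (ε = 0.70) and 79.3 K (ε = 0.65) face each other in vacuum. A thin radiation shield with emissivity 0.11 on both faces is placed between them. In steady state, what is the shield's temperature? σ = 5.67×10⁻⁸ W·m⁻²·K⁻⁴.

T_s ≈ 252 K

In steady state the net flux on the hot side equals that on the cold side.
σ(T₁⁴−T_s⁴)/D₁ = σ(T_s⁴−T₂⁴)/D₂, with D₁ = 1/ε₁+1/ε_s−1 = 9.519, D₂ = 1/ε_s+1/ε₂−1 = 9.629.
Solve for T_s⁴: T_s⁴ = (D₂·T₁⁴ + D₁·T₂⁴)/(D₁+D₂) = 4.039×10⁹ K⁴.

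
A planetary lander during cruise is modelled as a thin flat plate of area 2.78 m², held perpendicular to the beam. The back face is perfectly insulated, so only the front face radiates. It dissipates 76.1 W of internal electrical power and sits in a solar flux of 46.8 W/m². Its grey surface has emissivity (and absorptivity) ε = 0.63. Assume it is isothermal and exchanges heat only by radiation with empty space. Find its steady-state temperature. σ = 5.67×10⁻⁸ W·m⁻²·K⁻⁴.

At steady state, absorbed solar power + internal power = radiated power.
Absorbed: α·S·A_cross = 0.63·46.8·2.780 = 81.97 W (cross-section A).
Total input = 81.97 + 76.1 = 158.1 W.
Radiated: εσ·A_surf·T⁴ with A_surf = A = 2.780 m².
T⁴ = 158.1/(0.63·5.67×10⁻⁸·2.780) = 1.592×10⁹ K⁴.

T ≈ 200 K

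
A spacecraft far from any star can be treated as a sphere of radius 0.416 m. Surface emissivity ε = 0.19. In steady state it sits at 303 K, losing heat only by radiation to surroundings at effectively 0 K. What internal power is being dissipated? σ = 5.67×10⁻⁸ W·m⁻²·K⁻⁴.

P ≈ 197 W

Steady state: P = εσA T⁴.
A = 4πr² = 2.175 m²; T⁴ = (303)⁴ = 8.429×10⁹ K⁴.
P = 0.19 × 5.67×10⁻⁸ × 2.175 × 8.429×10⁹.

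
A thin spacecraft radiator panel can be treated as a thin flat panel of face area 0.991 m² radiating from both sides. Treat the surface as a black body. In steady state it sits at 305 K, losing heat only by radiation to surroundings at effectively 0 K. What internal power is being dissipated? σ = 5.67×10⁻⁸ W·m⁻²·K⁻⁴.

Steady state: P = εσA T⁴.
A = 2·0.991 = 1.982 m²; T⁴ = (305)⁴ = 8.654×10⁹ K⁴.
P = 1.0 × 5.67×10⁻⁸ × 1.982 × 8.654×10⁹.

P ≈ 972 W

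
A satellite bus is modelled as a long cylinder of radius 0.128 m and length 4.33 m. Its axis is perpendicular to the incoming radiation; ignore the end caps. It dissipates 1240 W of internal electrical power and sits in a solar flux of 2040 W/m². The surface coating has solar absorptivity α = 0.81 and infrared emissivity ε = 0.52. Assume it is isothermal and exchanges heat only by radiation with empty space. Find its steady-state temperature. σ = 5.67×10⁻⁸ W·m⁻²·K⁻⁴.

At steady state, absorbed solar power + internal power = radiated power.
Absorbed: α·S·A_cross = 0.81·2040·1.108 = 1832 W (cross-section 2rL).
Total input = 1832 + 1240 = 3072 W.
Radiated: εσ·A_surf·T⁴ with A_surf = 2πrL = 3.482 m².
T⁴ = 3072/(0.52·5.67×10⁻⁸·3.482) = 2.992×10¹⁰ K⁴.

T ≈ 416 K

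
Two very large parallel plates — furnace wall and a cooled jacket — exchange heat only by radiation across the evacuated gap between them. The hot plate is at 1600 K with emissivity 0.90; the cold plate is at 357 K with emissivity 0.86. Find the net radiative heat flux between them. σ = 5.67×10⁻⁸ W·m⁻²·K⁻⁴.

q ≈ 2.91×10⁵ W/m²

For two infinite grey parallel plates, q = σ(T₁⁴ − T₂⁴)/(1/ε₁ + 1/ε₂ − 1).
T₁⁴ − T₂⁴ = 6.554×10¹² − 1.624×10¹⁰ = 6.537×10¹² K⁴.
1/ε₁ + 1/ε₂ − 1 = 1.111 + 1.163 − 1 = 1.274.
q = 5.67×10⁻⁸ × 6.537×10¹² / 1.274.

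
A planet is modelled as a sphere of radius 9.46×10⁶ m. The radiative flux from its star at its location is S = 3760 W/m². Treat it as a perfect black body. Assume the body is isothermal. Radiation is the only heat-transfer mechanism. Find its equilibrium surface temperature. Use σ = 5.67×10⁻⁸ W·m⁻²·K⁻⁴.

T ≈ 359 K

At equilibrium, absorbed power = emitted power.
Absorbing cross-section = πr² = 2.811×10¹⁴ m²; emitting surface = 4πr² = 1.125×10¹⁵ m² (ratio 4).
S·A_cross = εσ·A_surf·T⁴  ⇒  T⁴ = S/(4σ).
T⁴ = 1.00·3760/(4·5.67×10⁻⁸) = 1.658×10¹⁰ K⁴.
T = (1.658×10¹⁰)^(1/4).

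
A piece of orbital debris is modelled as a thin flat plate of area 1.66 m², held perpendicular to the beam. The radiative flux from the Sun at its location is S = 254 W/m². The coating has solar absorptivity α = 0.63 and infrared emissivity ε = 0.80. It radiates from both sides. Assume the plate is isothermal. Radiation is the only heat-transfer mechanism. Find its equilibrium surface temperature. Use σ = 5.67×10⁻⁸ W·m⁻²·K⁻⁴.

At equilibrium, absorbed power = emitted power.
Absorbing cross-section = A = 1.660 m²; emitting surface = 2A = 3.320 m² (ratio 2).
αS·A_cross = εσ·A_surf·T⁴  ⇒  T⁴ = αS/(ε·2σ).
T⁴ = 0.630·254/(0.80·2·5.67×10⁻⁸) = 1.764×10⁹ K⁴.
T = (1.764×10⁹)^(1/4).

T ≈ 205 K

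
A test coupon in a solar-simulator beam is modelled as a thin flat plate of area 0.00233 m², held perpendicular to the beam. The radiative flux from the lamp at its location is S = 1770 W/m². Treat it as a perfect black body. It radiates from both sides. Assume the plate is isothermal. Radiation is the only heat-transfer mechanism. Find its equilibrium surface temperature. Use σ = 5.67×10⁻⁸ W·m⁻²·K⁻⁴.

At equilibrium, absorbed power = emitted power.
Absorbing cross-section = A = 0.002330 m²; emitting surface = 2A = 0.004660 m² (ratio 2).
S·A_cross = εσ·A_surf·T⁴  ⇒  T⁴ = S/(2σ).
T⁴ = 1.00·1770/(2·5.67×10⁻⁸) = 1.561×10¹⁰ K⁴.
T = (1.561×10¹⁰)^(1/4).

T ≈ 353 K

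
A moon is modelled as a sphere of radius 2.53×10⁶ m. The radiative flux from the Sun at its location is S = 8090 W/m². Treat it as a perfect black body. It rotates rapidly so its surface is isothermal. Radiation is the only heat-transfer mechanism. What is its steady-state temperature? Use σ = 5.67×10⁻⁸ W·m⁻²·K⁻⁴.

T ≈ 435 K

At equilibrium, absorbed power = emitted power.
Absorbing cross-section = πr² = 2.011×10¹³ m²; emitting surface = 4πr² = 8.044×10¹³ m² (ratio 4).
S·A_cross = εσ·A_surf·T⁴  ⇒  T⁴ = S/(4σ).
T⁴ = 1.00·8090/(4·5.67×10⁻⁸) = 3.567×10¹⁰ K⁴.
T = (3.567×10¹⁰)^(1/4).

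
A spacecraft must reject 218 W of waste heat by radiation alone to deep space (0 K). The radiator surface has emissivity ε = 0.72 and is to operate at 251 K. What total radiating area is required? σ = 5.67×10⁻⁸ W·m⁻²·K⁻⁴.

A ≈ 1.35 m²

P = εσA T⁴ ⇒ A = P/(εσT⁴).
T⁴ = 3.969×10⁹ K⁴.
A = 218/(0.72 × 5.67×10⁻⁸ × 3.969×10⁹).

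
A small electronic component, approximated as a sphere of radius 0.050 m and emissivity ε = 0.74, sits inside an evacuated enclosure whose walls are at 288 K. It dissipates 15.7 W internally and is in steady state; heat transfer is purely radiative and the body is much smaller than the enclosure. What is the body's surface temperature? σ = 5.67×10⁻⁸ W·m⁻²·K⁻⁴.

T ≈ 370 K

For a small grey body in a large enclosure, net radiated power = εσA(T⁴ − T_w⁴).
Steady state: P = εσA(T⁴ − T_w⁴) with A = 4πr² = 0.03142 m².
T⁴ = P/(εσA) + T_w⁴ = 15.7/(0.74·5.67×10⁻⁸·0.03142) + (288)⁴
    = 1.191×10¹⁰ + 6.880×10⁹ = 1.879×10¹⁰ K⁴.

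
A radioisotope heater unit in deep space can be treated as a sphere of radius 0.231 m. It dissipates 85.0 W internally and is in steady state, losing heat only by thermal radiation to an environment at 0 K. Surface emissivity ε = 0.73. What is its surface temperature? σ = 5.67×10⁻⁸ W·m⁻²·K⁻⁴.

T ≈ 235 K

Steady state: internal power = radiated power, P = εσA T⁴.
Radiating area A = 4πr² = 0.6706 m².
T⁴ = P/(εσA) = 85.0/(0.73·5.67×10⁻⁸·0.6706) = 3.063×10⁹ K⁴.
T = (3.063×10⁹)^(1/4).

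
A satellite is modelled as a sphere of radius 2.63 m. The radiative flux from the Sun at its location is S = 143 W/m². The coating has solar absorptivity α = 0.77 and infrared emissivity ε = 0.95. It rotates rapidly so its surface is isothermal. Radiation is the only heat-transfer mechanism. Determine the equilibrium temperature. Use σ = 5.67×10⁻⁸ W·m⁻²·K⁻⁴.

T ≈ 150 K

At equilibrium, absorbed power = emitted power.
Absorbing cross-section = πr² = 21.73 m²; emitting surface = 4πr² = 86.92 m² (ratio 4).
αS·A_cross = εσ·A_surf·T⁴  ⇒  T⁴ = αS/(ε·4σ).
T⁴ = 0.770·143/(0.95·4·5.67×10⁻⁸) = 5.110×10⁸ K⁴.
T = (5.110×10⁸)^(1/4).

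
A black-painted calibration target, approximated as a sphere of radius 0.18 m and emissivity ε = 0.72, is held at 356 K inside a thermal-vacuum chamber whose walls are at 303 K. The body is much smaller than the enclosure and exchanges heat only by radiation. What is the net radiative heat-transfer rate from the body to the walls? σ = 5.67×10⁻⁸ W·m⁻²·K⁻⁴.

For a small grey body in a large enclosure: P_net = εσA(T_body⁴ − T_wall⁴).
A = 4πr² = 0.4072 m²; T_body⁴ − T_wall⁴ = 1.606×10¹⁰ − 8.429×10⁹ = 7.633×10⁹ K⁴.
|P_net| = 0.72·5.67×10⁻⁸·0.4072·7.633×10⁹.

P_net ≈ 127 W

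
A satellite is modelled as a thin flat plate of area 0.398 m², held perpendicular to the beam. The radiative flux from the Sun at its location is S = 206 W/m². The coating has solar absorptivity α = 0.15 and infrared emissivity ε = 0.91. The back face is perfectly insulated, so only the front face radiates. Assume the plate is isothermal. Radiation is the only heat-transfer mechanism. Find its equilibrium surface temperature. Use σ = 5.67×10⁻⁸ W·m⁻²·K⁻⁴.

T ≈ 156 K

At equilibrium, absorbed power = emitted power.
Absorbing cross-section = A = 0.3980 m²; emitting surface = A = 0.3980 m² (ratio 1).
αS·A_cross = εσ·A_surf·T⁴  ⇒  T⁴ = αS/(ε·1σ).
T⁴ = 0.150·206/(0.91·1·5.67×10⁻⁸) = 5.989×10⁸ K⁴.
T = (5.989×10⁸)^(1/4).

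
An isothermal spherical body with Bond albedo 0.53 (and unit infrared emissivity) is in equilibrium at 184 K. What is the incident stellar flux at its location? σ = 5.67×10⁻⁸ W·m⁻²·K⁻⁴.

S ≈ 553 W/m²

(1−a)S·πr² = σ·4πr²·T⁴ ⇒ S = 4σT⁴/(1−a).
S = 4·5.67×10⁻⁸·1.146×10⁹/0.470.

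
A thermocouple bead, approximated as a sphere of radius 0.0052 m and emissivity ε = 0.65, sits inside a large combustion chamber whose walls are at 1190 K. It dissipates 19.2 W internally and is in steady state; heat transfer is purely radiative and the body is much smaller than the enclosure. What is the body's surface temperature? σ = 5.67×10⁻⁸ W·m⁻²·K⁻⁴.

For a small grey body in a large enclosure, net radiated power = εσA(T⁴ − T_w⁴).
Steady state: P = εσA(T⁴ − T_w⁴) with A = 4πr² = 3.398×10⁻⁴ m².
T⁴ = P/(εσA) + T_w⁴ = 19.2/(0.65·5.67×10⁻⁸·3.398×10⁻⁴) + (1190)⁴
    = 1.533×10¹² + 2.005×10¹² = 3.539×10¹² K⁴.

T ≈ 1370 K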